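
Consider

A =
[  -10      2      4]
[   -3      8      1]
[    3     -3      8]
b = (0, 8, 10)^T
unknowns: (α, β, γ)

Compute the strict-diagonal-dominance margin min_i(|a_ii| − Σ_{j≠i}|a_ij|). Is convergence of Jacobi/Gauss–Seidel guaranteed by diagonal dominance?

2

row 1: |-10| − (2+4) = 4
row 2: |8| − (3+1) = 4
row 3: |8| − (3+3) = 2
minimum over rows = 2 → strictly diagonally dominant (convergence guaranteed)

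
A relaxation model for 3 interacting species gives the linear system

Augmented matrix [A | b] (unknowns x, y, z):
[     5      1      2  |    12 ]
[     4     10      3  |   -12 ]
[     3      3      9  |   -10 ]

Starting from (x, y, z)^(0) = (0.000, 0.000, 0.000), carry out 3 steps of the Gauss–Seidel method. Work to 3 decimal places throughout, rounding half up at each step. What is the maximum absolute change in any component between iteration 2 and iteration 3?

0.122

Iteration 1:
  x = (12 - (1)·0.000 - (2)·0.000) / (5) = 2.400
  y = (-12 - (4)·2.400 - (3)·0.000) / (10) = -2.160
  z = (-10 - (3)·2.400 - (3)·-2.160) / (9) = -1.191
Iteration 2:
  x = (12 - (1)·-2.160 - (2)·-1.191) / (5) = 3.308
  y = (-12 - (4)·3.308 - (3)·-1.191) / (10) = -2.166
  z = (-10 - (3)·3.308 - (3)·-2.166) / (9) = -1.492
Iteration 3:
  x = (12 - (1)·-2.166 - (2)·-1.492) / (5) = 3.430
  y = (-12 - (4)·3.430 - (3)·-1.492) / (10) = -2.124
  z = (-10 - (3)·3.430 - (3)·-2.124) / (9) = -1.546
Change: (0.122, 0.042, -0.054) → max |·| = 0.122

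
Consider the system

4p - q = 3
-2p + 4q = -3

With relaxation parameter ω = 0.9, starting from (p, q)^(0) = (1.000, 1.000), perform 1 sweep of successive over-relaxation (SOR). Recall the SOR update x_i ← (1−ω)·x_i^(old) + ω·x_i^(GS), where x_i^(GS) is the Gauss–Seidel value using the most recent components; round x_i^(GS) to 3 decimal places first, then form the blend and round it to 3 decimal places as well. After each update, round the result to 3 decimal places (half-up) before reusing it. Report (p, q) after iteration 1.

Iteration 1:
  p: GS value = (3 - (-1)·1.000) / (4) = 1.000;  p ← (1−ω)·1.000 + ω·1.000 = 1.000
  q: GS value = (-3 - (-2)·1.000) / (4) = -0.250;  q ← (1−ω)·1.000 + ω·-0.250 = -0.125

(1.000, -0.125)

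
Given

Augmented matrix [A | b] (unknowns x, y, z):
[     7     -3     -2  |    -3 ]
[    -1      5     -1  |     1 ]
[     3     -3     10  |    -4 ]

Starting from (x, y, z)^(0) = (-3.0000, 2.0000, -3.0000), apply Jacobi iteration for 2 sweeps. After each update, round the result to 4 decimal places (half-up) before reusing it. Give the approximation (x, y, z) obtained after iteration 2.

(-0.5429, 0.3343, -0.5714)

Iteration 1:
  x = (-3 - (-3)·2.0000 - (-2)·-3.0000) / (7) = -0.4286
  y = (1 - (-1)·-3.0000 - (-1)·-3.0000) / (5) = -1.0000
  z = (-4 - (3)·-3.0000 - (-3)·2.0000) / (10) = 1.1000
Iteration 2:
  x = (-3 - (-3)·-1.0000 - (-2)·1.1000) / (7) = -0.5429
  y = (1 - (-1)·-0.4286 - (-1)·1.1000) / (5) = 0.3343
  z = (-4 - (3)·-0.4286 - (-3)·-1.0000) / (10) = -0.5714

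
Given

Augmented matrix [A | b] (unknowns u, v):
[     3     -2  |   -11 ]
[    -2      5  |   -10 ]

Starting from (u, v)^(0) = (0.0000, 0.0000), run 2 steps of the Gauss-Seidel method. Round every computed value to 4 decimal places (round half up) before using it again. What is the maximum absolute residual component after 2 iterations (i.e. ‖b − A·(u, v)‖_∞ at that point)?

Iteration 1:
  u = (-11 - (-2)·0.0000) / (3) = -3.6667
  v = (-10 - (-2)·-3.6667) / (5) = -3.4667
Iteration 2:
  u = (-11 - (-2)·-3.4667) / (3) = -5.9778
  v = (-10 - (-2)·-5.9778) / (5) = -4.3911
Residual b − A·x = (-1.8488, -0.0001); ∞-norm = 1.8488

1.8488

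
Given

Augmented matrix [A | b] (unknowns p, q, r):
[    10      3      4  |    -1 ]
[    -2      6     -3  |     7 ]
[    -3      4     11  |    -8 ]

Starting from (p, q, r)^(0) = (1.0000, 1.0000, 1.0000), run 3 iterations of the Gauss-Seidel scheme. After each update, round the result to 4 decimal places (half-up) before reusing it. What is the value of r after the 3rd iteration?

Iteration 1:
  p = (-1 - (3)·1.0000 - (4)·1.0000) / (10) = -0.8000
  q = (7 - (-2)·-0.8000 - (-3)·1.0000) / (6) = 1.4000
  r = (-8 - (-3)·-0.8000 - (4)·1.4000) / (11) = -1.4545
Iteration 2:
  p = (-1 - (3)·1.4000 - (4)·-1.4545) / (10) = 0.0618
  q = (7 - (-2)·0.0618 - (-3)·-1.4545) / (6) = 0.4600
  r = (-8 - (-3)·0.0618 - (4)·0.4600) / (11) = -0.8777
Iteration 3:
  p = (-1 - (3)·0.4600 - (4)·-0.8777) / (10) = 0.1131
  q = (7 - (-2)·0.1131 - (-3)·-0.8777) / (6) = 0.7655
  r = (-8 - (-3)·0.1131 - (4)·0.7655) / (11) = -0.9748

-0.9748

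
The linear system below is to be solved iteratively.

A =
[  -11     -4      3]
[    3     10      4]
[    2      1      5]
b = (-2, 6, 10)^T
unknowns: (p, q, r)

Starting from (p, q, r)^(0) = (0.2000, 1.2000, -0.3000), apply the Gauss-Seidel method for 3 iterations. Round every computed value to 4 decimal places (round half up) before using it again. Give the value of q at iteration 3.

-0.4017

Iteration 1:
  p = (-2 - (-4)·1.2000 - (3)·-0.3000) / (-11) = -0.3364
  q = (6 - (3)·-0.3364 - (4)·-0.3000) / (10) = 0.8209
  r = (10 - (2)·-0.3364 - (1)·0.8209) / (5) = 1.9704
Iteration 2:
  p = (-2 - (-4)·0.8209 - (3)·1.9704) / (-11) = 0.4207
  q = (6 - (3)·0.4207 - (4)·1.9704) / (10) = -0.3144
  r = (10 - (2)·0.4207 - (1)·-0.3144) / (5) = 1.8946
Iteration 3:
  p = (-2 - (-4)·-0.3144 - (3)·1.8946) / (-11) = 0.8129
  q = (6 - (3)·0.8129 - (4)·1.8946) / (10) = -0.4017
  r = (10 - (2)·0.8129 - (1)·-0.4017) / (5) = 1.7552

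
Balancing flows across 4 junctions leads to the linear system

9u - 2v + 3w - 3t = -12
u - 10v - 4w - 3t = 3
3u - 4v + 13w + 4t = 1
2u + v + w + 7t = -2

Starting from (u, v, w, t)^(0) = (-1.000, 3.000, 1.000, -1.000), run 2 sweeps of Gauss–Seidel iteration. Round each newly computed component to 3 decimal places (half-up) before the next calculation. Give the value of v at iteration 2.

-0.700

Iteration 1:
  u = (-12 - (-2)·3.000 - (3)·1.000 - (-3)·-1.000) / (9) = -1.333
  v = (3 - (1)·-1.333 - (-4)·1.000 - (-3)·-1.000) / (-10) = -0.533
  w = (1 - (3)·-1.333 - (-4)·-0.533 - (4)·-1.000) / (13) = 0.528
  t = (-2 - (2)·-1.333 - (1)·-0.533 - (1)·0.528) / (7) = 0.096
Iteration 2:
  u = (-12 - (-2)·-0.533 - (3)·0.528 - (-3)·0.096) / (9) = -1.596
  v = (3 - (1)·-1.596 - (-4)·0.528 - (-3)·0.096) / (-10) = -0.700
  w = (1 - (3)·-1.596 - (-4)·-0.700 - (4)·0.096) / (13) = 0.200
  t = (-2 - (2)·-1.596 - (1)·-0.700 - (1)·0.200) / (7) = 0.242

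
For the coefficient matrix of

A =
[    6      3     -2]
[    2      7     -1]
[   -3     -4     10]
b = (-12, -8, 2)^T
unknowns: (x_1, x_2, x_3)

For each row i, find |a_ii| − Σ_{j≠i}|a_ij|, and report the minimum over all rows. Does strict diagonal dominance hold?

row 1: |6| − (3+2) = 1
row 2: |7| − (2+1) = 4
row 3: |10| − (3+4) = 3
minimum over rows = 1 → strictly diagonally dominant (convergence guaranteed)

1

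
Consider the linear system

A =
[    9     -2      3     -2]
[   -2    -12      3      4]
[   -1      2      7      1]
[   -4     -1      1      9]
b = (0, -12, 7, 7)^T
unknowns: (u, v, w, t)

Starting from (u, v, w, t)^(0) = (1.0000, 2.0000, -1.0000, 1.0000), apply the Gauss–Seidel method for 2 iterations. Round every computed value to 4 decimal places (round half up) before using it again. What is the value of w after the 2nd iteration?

0.4103

Iteration 1:
  u = (0 - (-2)·2.0000 - (3)·-1.0000 - (-2)·1.0000) / (9) = 1.0000
  v = (-12 - (-2)·1.0000 - (3)·-1.0000 - (4)·1.0000) / (-12) = 0.9167
  w = (7 - (-1)·1.0000 - (2)·0.9167 - (1)·1.0000) / (7) = 0.7381
  t = (7 - (-4)·1.0000 - (-1)·0.9167 - (1)·0.7381) / (9) = 1.2421
Iteration 2:
  u = (0 - (-2)·0.9167 - (3)·0.7381 - (-2)·1.2421) / (9) = 0.2337
  v = (-12 - (-2)·0.2337 - (3)·0.7381 - (4)·1.2421) / (-12) = 1.5596
  w = (7 - (-1)·0.2337 - (2)·1.5596 - (1)·1.2421) / (7) = 0.4103
  t = (7 - (-4)·0.2337 - (-1)·1.5596 - (1)·0.4103) / (9) = 1.0093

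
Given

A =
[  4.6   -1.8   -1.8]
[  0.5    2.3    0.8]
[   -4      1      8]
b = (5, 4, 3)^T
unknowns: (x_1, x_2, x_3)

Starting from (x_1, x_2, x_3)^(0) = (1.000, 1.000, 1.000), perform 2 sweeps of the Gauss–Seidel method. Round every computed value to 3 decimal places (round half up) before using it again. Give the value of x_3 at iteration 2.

Iteration 1:
  x_1 = (5 - (-1.8)·1.000 - (-1.8)·1.000) / (4.6) = 1.870
  x_2 = (4 - (0.5)·1.870 - (0.8)·1.000) / (2.3) = 0.985
  x_3 = (3 - (-4)·1.870 - (1)·0.985) / (8) = 1.187
Iteration 2:
  x_1 = (5 - (-1.8)·0.985 - (-1.8)·1.187) / (4.6) = 1.937
  x_2 = (4 - (0.5)·1.937 - (0.8)·1.187) / (2.3) = 0.905
  x_3 = (3 - (-4)·1.937 - (1)·0.905) / (8) = 1.230

1.230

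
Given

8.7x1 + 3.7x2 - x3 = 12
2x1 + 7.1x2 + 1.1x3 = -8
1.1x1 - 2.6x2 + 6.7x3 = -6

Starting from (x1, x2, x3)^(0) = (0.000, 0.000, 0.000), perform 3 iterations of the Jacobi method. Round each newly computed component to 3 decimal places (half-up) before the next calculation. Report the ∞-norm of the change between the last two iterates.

Iteration 1:
  x1 = (12 - (3.7)·0.000 - (-1)·0.000) / (8.7) = 1.379
  x2 = (-8 - (2)·0.000 - (1.1)·0.000) / (7.1) = -1.127
  x3 = (-6 - (1.1)·0.000 - (-2.6)·0.000) / (6.7) = -0.896
Iteration 2:
  x1 = (12 - (3.7)·-1.127 - (-1)·-0.896) / (8.7) = 1.756
  x2 = (-8 - (2)·1.379 - (1.1)·-0.896) / (7.1) = -1.376
  x3 = (-6 - (1.1)·1.379 - (-2.6)·-1.127) / (6.7) = -1.559
Iteration 3:
  x1 = (12 - (3.7)·-1.376 - (-1)·-1.559) / (8.7) = 1.785
  x2 = (-8 - (2)·1.756 - (1.1)·-1.559) / (7.1) = -1.380
  x3 = (-6 - (1.1)·1.756 - (-2.6)·-1.376) / (6.7) = -1.718
Change: (0.029, -0.004, -0.159) → max |·| = 0.159

0.159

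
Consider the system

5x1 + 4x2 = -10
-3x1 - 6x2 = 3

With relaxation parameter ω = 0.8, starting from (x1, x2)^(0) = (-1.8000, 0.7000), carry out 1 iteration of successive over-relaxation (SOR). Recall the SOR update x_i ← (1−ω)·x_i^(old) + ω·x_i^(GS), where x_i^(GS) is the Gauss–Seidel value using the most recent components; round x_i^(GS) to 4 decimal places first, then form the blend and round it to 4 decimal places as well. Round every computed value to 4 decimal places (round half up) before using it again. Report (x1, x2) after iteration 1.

Iteration 1:
  x1: GS value = (-10 - (4)·0.7000) / (5) = -2.5600;  x1 ← (1−ω)·-1.8000 + ω·-2.5600 = -2.4080
  x2: GS value = (3 - (-3)·-2.4080) / (-6) = 0.7040;  x2 ← (1−ω)·0.7000 + ω·0.7040 = 0.7032

(-2.4080, 0.7032)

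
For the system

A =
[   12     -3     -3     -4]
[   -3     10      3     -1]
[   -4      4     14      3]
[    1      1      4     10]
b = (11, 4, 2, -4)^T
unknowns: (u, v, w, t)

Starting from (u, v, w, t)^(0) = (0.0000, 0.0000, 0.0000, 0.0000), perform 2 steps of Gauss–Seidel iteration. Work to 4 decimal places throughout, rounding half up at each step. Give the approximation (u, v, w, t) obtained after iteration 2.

(0.9238, 0.5492, 0.3879, -0.7025)

Iteration 1:
  u = (11 - (-3)·0.0000 - (-3)·0.0000 - (-4)·0.0000) / (12) = 0.9167
  v = (4 - (-3)·0.9167 - (3)·0.0000 - (-1)·0.0000) / (10) = 0.6750
  w = (2 - (-4)·0.9167 - (4)·0.6750 - (3)·0.0000) / (14) = 0.2119
  t = (-4 - (1)·0.9167 - (1)·0.6750 - (4)·0.2119) / (10) = -0.6439
Iteration 2:
  u = (11 - (-3)·0.6750 - (-3)·0.2119 - (-4)·-0.6439) / (12) = 0.9238
  v = (4 - (-3)·0.9238 - (3)·0.2119 - (-1)·-0.6439) / (10) = 0.5492
  w = (2 - (-4)·0.9238 - (4)·0.5492 - (3)·-0.6439) / (14) = 0.3879
  t = (-4 - (1)·0.9238 - (1)·0.5492 - (4)·0.3879) / (10) = -0.7025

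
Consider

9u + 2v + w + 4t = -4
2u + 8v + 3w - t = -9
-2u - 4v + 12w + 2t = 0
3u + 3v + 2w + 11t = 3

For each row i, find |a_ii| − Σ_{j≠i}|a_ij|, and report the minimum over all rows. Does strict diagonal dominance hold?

row 1: |9| − (2+1+4) = 2
row 2: |8| − (2+3+1) = 2
row 3: |12| − (2+4+2) = 4
row 4: |11| − (3+3+2) = 3
minimum over rows = 2 → strictly diagonally dominant (convergence guaranteed)

2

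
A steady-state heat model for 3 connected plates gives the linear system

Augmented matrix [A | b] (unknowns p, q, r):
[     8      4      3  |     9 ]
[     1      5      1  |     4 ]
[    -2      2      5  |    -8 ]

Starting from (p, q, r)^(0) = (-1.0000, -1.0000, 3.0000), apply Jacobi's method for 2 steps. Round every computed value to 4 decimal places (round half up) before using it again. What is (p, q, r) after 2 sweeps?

(1.5250, 1.0200, -1.5600)

Iteration 1:
  p = (9 - (4)·-1.0000 - (3)·3.0000) / (8) = 0.5000
  q = (4 - (1)·-1.0000 - (1)·3.0000) / (5) = 0.4000
  r = (-8 - (-2)·-1.0000 - (2)·-1.0000) / (5) = -1.6000
Iteration 2:
  p = (9 - (4)·0.4000 - (3)·-1.6000) / (8) = 1.5250
  q = (4 - (1)·0.5000 - (1)·-1.6000) / (5) = 1.0200
  r = (-8 - (-2)·0.5000 - (2)·0.4000) / (5) = -1.5600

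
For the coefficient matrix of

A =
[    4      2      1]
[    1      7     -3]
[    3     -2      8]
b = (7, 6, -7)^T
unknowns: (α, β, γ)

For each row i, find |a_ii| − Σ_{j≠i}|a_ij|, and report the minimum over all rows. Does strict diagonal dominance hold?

1

row 1: |4| − (2+1) = 1
row 2: |7| − (1+3) = 3
row 3: |8| − (3+2) = 3
minimum over rows = 1 → strictly diagonally dominant (convergence guaranteed)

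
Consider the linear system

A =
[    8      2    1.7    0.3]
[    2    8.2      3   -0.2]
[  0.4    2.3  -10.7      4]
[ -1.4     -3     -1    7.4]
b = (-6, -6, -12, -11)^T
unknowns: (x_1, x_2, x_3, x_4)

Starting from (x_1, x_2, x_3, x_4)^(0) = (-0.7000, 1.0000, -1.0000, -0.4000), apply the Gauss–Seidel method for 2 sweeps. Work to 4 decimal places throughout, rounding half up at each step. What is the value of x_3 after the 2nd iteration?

Iteration 1:
  x_1 = (-6 - (2)·1.0000 - (1.7)·-1.0000 - (0.3)·-0.4000) / (8) = -0.7725
  x_2 = (-6 - (2)·-0.7725 - (3)·-1.0000 - (-0.2)·-0.4000) / (8.2) = -0.1872
  x_3 = (-12 - (0.4)·-0.7725 - (2.3)·-0.1872 - (4)·-0.4000) / (-10.7) = 0.9028
  x_4 = (-11 - (-1.4)·-0.7725 - (-3)·-0.1872 - (-1)·0.9028) / (7.4) = -1.5865
Iteration 2:
  x_1 = (-6 - (2)·-0.1872 - (1.7)·0.9028 - (0.3)·-1.5865) / (8) = -0.8356
  x_2 = (-6 - (2)·-0.8356 - (3)·0.9028 - (-0.2)·-1.5865) / (8.2) = -0.8969
  x_3 = (-12 - (0.4)·-0.8356 - (2.3)·-0.8969 - (4)·-1.5865) / (-10.7) = 0.3044
  x_4 = (-11 - (-1.4)·-0.8356 - (-3)·-0.8969 - (-1)·0.3044) / (7.4) = -1.9670

0.3044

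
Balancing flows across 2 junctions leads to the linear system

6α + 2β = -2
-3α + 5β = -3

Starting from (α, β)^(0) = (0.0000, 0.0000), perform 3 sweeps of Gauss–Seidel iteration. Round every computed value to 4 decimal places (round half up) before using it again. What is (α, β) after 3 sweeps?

(-0.1200, -0.6720)

Iteration 1:
  α = (-2 - (2)·0.0000) / (6) = -0.3333
  β = (-3 - (-3)·-0.3333) / (5) = -0.8000
Iteration 2:
  α = (-2 - (2)·-0.8000) / (6) = -0.0667
  β = (-3 - (-3)·-0.0667) / (5) = -0.6400
Iteration 3:
  α = (-2 - (2)·-0.6400) / (6) = -0.1200
  β = (-3 - (-3)·-0.1200) / (5) = -0.6720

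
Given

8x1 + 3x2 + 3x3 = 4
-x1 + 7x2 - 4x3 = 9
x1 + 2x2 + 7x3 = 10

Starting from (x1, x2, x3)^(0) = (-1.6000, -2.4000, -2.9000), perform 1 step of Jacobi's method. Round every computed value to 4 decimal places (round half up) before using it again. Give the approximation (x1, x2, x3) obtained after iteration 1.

Iteration 1:
  x1 = (4 - (3)·-2.4000 - (3)·-2.9000) / (8) = 2.4875
  x2 = (9 - (-1)·-1.6000 - (-4)·-2.9000) / (7) = -0.6000
  x3 = (10 - (1)·-1.6000 - (2)·-2.4000) / (7) = 2.3429

(2.4875, -0.6000, 2.3429)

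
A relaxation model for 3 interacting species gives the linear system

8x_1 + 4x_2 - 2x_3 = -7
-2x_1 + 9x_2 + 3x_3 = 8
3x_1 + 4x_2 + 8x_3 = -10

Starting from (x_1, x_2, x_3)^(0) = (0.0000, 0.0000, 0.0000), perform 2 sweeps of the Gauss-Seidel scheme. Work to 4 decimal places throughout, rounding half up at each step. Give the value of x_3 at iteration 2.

-1.1576

Iteration 1:
  x_1 = (-7 - (4)·0.0000 - (-2)·0.0000) / (8) = -0.8750
  x_2 = (8 - (-2)·-0.8750 - (3)·0.0000) / (9) = 0.6944
  x_3 = (-10 - (3)·-0.8750 - (4)·0.6944) / (8) = -1.2691
Iteration 2:
  x_1 = (-7 - (4)·0.6944 - (-2)·-1.2691) / (8) = -1.5395
  x_2 = (8 - (-2)·-1.5395 - (3)·-1.2691) / (9) = 0.9698
  x_3 = (-10 - (3)·-1.5395 - (4)·0.9698) / (8) = -1.1576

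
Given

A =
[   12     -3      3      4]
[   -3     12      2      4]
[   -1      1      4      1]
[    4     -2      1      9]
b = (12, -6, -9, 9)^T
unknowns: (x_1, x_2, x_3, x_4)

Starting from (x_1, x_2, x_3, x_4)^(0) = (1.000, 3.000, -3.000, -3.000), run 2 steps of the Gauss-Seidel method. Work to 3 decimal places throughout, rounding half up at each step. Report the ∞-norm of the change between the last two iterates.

Iteration 1:
  x_1 = (12 - (-3)·3.000 - (3)·-3.000 - (4)·-3.000) / (12) = 3.500
  x_2 = (-6 - (-3)·3.500 - (2)·-3.000 - (4)·-3.000) / (12) = 1.875
  x_3 = (-9 - (-1)·3.500 - (1)·1.875 - (1)·-3.000) / (4) = -1.094
  x_4 = (9 - (4)·3.500 - (-2)·1.875 - (1)·-1.094) / (9) = -0.017
Iteration 2:
  x_1 = (12 - (-3)·1.875 - (3)·-1.094 - (4)·-0.017) / (12) = 1.748
  x_2 = (-6 - (-3)·1.748 - (2)·-1.094 - (4)·-0.017) / (12) = 0.125
  x_3 = (-9 - (-1)·1.748 - (1)·0.125 - (1)·-0.017) / (4) = -1.840
  x_4 = (9 - (4)·1.748 - (-2)·0.125 - (1)·-1.840) / (9) = 0.455
Change: (-1.752, -1.750, -0.746, 0.472) → max |·| = 1.752

1.752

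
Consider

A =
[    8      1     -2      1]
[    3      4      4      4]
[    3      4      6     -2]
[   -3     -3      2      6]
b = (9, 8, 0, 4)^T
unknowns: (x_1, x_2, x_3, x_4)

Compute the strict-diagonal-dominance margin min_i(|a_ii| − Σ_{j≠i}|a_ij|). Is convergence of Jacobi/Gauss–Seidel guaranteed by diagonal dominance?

-7

row 1: |8| − (1+2+1) = 4
row 2: |4| − (3+4+4) = -7
row 3: |6| − (3+4+2) = -3
row 4: |6| − (3+3+2) = -2
minimum over rows = -7 → not strictly diagonally dominant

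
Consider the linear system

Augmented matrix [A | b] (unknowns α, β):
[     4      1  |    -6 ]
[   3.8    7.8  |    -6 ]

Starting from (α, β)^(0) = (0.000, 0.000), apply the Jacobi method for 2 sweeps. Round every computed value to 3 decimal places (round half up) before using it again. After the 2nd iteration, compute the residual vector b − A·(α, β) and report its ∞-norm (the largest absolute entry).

0.733

Iteration 1:
  α = (-6 - (1)·0.000) / (4) = -1.500
  β = (-6 - (3.8)·0.000) / (7.8) = -0.769
Iteration 2:
  α = (-6 - (1)·-0.769) / (4) = -1.308
  β = (-6 - (3.8)·-1.500) / (7.8) = -0.038
Residual b − A·x = (-0.730, -0.733); ∞-norm = 0.733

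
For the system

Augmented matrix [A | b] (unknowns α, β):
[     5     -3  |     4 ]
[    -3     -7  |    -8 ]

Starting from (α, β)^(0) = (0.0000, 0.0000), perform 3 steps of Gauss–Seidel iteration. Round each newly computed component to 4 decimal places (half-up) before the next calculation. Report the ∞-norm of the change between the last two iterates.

0.1234

Iteration 1:
  α = (4 - (-3)·0.0000) / (5) = 0.8000
  β = (-8 - (-3)·0.8000) / (-7) = 0.8000
Iteration 2:
  α = (4 - (-3)·0.8000) / (5) = 1.2800
  β = (-8 - (-3)·1.2800) / (-7) = 0.5943
Iteration 3:
  α = (4 - (-3)·0.5943) / (5) = 1.1566
  β = (-8 - (-3)·1.1566) / (-7) = 0.6472
Change: (-0.1234, 0.0529) → max |·| = 0.1234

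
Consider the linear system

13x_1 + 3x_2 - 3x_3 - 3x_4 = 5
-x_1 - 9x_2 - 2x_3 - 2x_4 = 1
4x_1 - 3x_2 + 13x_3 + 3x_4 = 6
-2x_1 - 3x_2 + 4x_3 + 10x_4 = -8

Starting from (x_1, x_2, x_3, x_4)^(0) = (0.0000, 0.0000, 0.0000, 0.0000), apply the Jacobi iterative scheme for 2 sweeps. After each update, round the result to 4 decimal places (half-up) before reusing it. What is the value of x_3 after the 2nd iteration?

Iteration 1:
  x_1 = (5 - (3)·0.0000 - (-3)·0.0000 - (-3)·0.0000) / (13) = 0.3846
  x_2 = (1 - (-1)·0.0000 - (-2)·0.0000 - (-2)·0.0000) / (-9) = -0.1111
  x_3 = (6 - (4)·0.0000 - (-3)·0.0000 - (3)·0.0000) / (13) = 0.4615
  x_4 = (-8 - (-2)·0.0000 - (-3)·0.0000 - (4)·0.0000) / (10) = -0.8000
Iteration 2:
  x_1 = (5 - (3)·-0.1111 - (-3)·0.4615 - (-3)·-0.8000) / (13) = 0.3321
  x_2 = (1 - (-1)·0.3846 - (-2)·0.4615 - (-2)·-0.8000) / (-9) = -0.0786
  x_3 = (6 - (4)·0.3846 - (-3)·-0.1111 - (3)·-0.8000) / (13) = 0.5022
  x_4 = (-8 - (-2)·0.3846 - (-3)·-0.1111 - (4)·0.4615) / (10) = -0.9410

0.5022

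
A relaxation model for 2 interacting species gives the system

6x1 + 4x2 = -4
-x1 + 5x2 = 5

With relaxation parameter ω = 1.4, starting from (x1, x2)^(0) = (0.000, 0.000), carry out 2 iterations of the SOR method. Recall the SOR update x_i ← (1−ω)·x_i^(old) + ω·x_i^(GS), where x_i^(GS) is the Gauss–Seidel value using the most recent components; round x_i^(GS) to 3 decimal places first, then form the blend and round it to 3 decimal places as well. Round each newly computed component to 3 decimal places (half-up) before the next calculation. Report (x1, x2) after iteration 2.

Iteration 1:
  x1: GS value = (-4 - (4)·0.000) / (6) = -0.667;  x1 ← (1−ω)·0.000 + ω·-0.667 = -0.934
  x2: GS value = (5 - (-1)·-0.934) / (5) = 0.813;  x2 ← (1−ω)·0.000 + ω·0.813 = 1.138
Iteration 2:
  x1: GS value = (-4 - (4)·1.138) / (6) = -1.425;  x1 ← (1−ω)·-0.934 + ω·-1.425 = -1.621
  x2: GS value = (5 - (-1)·-1.621) / (5) = 0.676;  x2 ← (1−ω)·1.138 + ω·0.676 = 0.491

(-1.621, 0.491)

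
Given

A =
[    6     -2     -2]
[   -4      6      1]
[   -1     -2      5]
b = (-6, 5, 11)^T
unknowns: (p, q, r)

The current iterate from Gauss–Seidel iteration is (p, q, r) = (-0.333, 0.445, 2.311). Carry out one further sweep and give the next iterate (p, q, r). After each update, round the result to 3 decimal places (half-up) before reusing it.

One sweep:
  p = (-6 - (-2)·0.445 - (-2)·2.311) / (6) = -0.081
  q = (5 - (-4)·-0.081 - (1)·2.311) / (6) = 0.394
  r = (11 - (-1)·-0.081 - (-2)·0.394) / (5) = 2.341

(-0.081, 0.394, 2.341)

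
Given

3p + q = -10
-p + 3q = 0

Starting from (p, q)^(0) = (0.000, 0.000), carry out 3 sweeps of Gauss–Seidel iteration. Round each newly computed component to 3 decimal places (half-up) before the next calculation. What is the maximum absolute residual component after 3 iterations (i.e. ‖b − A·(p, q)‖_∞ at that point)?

0.013

Iteration 1:
  p = (-10 - (1)·0.000) / (3) = -3.333
  q = (0 - (-1)·-3.333) / (3) = -1.111
Iteration 2:
  p = (-10 - (1)·-1.111) / (3) = -2.963
  q = (0 - (-1)·-2.963) / (3) = -0.988
Iteration 3:
  p = (-10 - (1)·-0.988) / (3) = -3.004
  q = (0 - (-1)·-3.004) / (3) = -1.001
Residual b − A·x = (0.013, -0.001); ∞-norm = 0.013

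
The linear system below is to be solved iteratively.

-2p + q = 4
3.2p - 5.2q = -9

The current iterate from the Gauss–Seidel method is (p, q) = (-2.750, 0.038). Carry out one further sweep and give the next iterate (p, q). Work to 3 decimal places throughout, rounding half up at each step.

One sweep:
  p = (4 - (1)·0.038) / (-2) = -1.981
  q = (-9 - (3.2)·-1.981) / (-5.2) = 0.512

(-1.981, 0.512)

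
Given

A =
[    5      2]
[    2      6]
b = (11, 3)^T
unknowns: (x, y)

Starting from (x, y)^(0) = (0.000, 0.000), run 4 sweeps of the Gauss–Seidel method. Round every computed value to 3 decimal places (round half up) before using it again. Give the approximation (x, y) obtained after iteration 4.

(2.308, -0.269)

Iteration 1:
  x = (11 - (2)·0.000) / (5) = 2.200
  y = (3 - (2)·2.200) / (6) = -0.233
Iteration 2:
  x = (11 - (2)·-0.233) / (5) = 2.293
  y = (3 - (2)·2.293) / (6) = -0.264
Iteration 3:
  x = (11 - (2)·-0.264) / (5) = 2.306
  y = (3 - (2)·2.306) / (6) = -0.269
Iteration 4:
  x = (11 - (2)·-0.269) / (5) = 2.308
  y = (3 - (2)·2.308) / (6) = -0.269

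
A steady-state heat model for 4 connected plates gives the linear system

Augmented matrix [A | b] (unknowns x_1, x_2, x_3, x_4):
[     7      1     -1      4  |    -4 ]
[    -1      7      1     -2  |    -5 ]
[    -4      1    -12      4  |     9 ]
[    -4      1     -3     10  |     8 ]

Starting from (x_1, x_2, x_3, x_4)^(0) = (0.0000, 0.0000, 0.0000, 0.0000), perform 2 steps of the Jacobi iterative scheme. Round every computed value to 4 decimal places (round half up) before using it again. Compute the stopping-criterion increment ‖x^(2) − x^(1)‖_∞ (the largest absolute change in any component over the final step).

Iteration 1:
  x_1 = (-4 - (1)·0.0000 - (-1)·0.0000 - (4)·0.0000) / (7) = -0.5714
  x_2 = (-5 - (-1)·0.0000 - (1)·0.0000 - (-2)·0.0000) / (7) = -0.7143
  x_3 = (9 - (-4)·0.0000 - (1)·0.0000 - (4)·0.0000) / (-12) = -0.7500
  x_4 = (8 - (-4)·0.0000 - (1)·0.0000 - (-3)·0.0000) / (10) = 0.8000
Iteration 2:
  x_1 = (-4 - (1)·-0.7143 - (-1)·-0.7500 - (4)·0.8000) / (7) = -1.0337
  x_2 = (-5 - (-1)·-0.5714 - (1)·-0.7500 - (-2)·0.8000) / (7) = -0.4602
  x_3 = (9 - (-4)·-0.5714 - (1)·-0.7143 - (4)·0.8000) / (-12) = -0.3524
  x_4 = (8 - (-4)·-0.5714 - (1)·-0.7143 - (-3)·-0.7500) / (10) = 0.4179
Change: (-0.4623, 0.2541, 0.3976, -0.3821) → max |·| = 0.4623

0.4623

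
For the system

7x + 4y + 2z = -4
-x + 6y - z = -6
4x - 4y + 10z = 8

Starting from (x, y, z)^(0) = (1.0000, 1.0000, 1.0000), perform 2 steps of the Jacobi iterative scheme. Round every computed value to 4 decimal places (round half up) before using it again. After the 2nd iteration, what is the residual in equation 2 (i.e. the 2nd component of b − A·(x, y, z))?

1.3146

Iteration 1:
  x = (-4 - (4)·1.0000 - (2)·1.0000) / (7) = -1.4286
  y = (-6 - (-1)·1.0000 - (-1)·1.0000) / (6) = -0.6667
  z = (8 - (4)·1.0000 - (-4)·1.0000) / (10) = 0.8000
Iteration 2:
  x = (-4 - (4)·-0.6667 - (2)·0.8000) / (7) = -0.4190
  y = (-6 - (-1)·-1.4286 - (-1)·0.8000) / (6) = -1.1048
  z = (8 - (4)·-1.4286 - (-4)·-0.6667) / (10) = 1.1048
Residual b − A·x = (1.1426, 1.3146, -5.7912)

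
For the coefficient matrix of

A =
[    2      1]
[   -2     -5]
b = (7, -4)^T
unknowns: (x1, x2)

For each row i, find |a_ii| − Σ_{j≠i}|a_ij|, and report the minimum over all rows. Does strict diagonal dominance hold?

1

row 1: |2| − (1) = 1
row 2: |-5| − (2) = 3
minimum over rows = 1 → strictly diagonally dominant (convergence guaranteed)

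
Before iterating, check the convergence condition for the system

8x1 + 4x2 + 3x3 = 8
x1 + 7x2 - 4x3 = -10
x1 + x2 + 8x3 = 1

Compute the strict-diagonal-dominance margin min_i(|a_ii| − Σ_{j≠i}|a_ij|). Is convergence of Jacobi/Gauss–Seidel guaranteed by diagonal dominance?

row 1: |8| − (4+3) = 1
row 2: |7| − (1+4) = 2
row 3: |8| − (1+1) = 6
minimum over rows = 1 → strictly diagonally dominant (convergence guaranteed)

1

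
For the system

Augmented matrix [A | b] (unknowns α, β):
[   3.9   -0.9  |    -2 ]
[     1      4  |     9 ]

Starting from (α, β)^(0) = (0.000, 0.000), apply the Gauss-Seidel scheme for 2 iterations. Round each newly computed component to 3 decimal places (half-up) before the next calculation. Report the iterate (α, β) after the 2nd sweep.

(0.036, 2.241)

Iteration 1:
  α = (-2 - (-0.9)·0.000) / (3.9) = -0.513
  β = (9 - (1)·-0.513) / (4) = 2.378
Iteration 2:
  α = (-2 - (-0.9)·2.378) / (3.9) = 0.036
  β = (9 - (1)·0.036) / (4) = 2.241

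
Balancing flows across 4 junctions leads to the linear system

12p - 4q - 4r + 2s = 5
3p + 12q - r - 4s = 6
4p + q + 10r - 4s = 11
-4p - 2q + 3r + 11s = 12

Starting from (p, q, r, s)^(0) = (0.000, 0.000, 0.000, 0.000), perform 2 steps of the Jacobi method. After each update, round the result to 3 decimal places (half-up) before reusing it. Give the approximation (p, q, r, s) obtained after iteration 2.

Iteration 1:
  p = (5 - (-4)·0.000 - (-4)·0.000 - (2)·0.000) / (12) = 0.417
  q = (6 - (3)·0.000 - (-1)·0.000 - (-4)·0.000) / (12) = 0.500
  r = (11 - (4)·0.000 - (1)·0.000 - (-4)·0.000) / (10) = 1.100
  s = (12 - (-4)·0.000 - (-2)·0.000 - (3)·0.000) / (11) = 1.091
Iteration 2:
  p = (5 - (-4)·0.500 - (-4)·1.100 - (2)·1.091) / (12) = 0.768
  q = (6 - (3)·0.417 - (-1)·1.100 - (-4)·1.091) / (12) = 0.851
  r = (11 - (4)·0.417 - (1)·0.500 - (-4)·1.091) / (10) = 1.320
  s = (12 - (-4)·0.417 - (-2)·0.500 - (3)·1.100) / (11) = 1.033

(0.768, 0.851, 1.320, 1.033)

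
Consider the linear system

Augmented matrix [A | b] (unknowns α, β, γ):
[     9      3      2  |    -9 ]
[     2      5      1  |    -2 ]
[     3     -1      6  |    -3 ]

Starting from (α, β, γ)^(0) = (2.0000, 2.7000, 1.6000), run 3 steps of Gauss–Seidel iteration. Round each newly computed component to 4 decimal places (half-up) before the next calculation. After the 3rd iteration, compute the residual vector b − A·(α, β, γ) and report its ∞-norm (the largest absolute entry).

0.0962

Iteration 1:
  α = (-9 - (3)·2.7000 - (2)·1.6000) / (9) = -2.2556
  β = (-2 - (2)·-2.2556 - (1)·1.6000) / (5) = 0.1822
  γ = (-3 - (3)·-2.2556 - (-1)·0.1822) / (6) = 0.6582
Iteration 2:
  α = (-9 - (3)·0.1822 - (2)·0.6582) / (9) = -1.2070
  β = (-2 - (2)·-1.2070 - (1)·0.6582) / (5) = -0.0488
  γ = (-3 - (3)·-1.2070 - (-1)·-0.0488) / (6) = 0.0954
Iteration 3:
  α = (-9 - (3)·-0.0488 - (2)·0.0954) / (9) = -1.0049
  β = (-2 - (2)·-1.0049 - (1)·0.0954) / (5) = -0.0171
  γ = (-3 - (3)·-1.0049 - (-1)·-0.0171) / (6) = -0.0004
Residual b − A·x = (0.0962, 0.0957, 0.0000); ∞-norm = 0.0962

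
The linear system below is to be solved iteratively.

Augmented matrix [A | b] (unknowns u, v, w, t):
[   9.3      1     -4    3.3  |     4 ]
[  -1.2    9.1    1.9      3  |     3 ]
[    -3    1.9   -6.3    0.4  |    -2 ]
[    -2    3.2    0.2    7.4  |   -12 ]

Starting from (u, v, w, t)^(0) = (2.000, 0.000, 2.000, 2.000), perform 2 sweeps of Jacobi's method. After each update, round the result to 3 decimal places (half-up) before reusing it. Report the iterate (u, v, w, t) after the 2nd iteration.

(0.666, 0.887, -0.177, -1.242)

Iteration 1:
  u = (4 - (1)·0.000 - (-4)·2.000 - (3.3)·2.000) / (9.3) = 0.581
  v = (3 - (-1.2)·2.000 - (1.9)·2.000 - (3)·2.000) / (9.1) = -0.484
  w = (-2 - (-3)·2.000 - (1.9)·0.000 - (0.4)·2.000) / (-6.3) = -0.508
  t = (-12 - (-2)·2.000 - (3.2)·0.000 - (0.2)·2.000) / (7.4) = -1.135
Iteration 2:
  u = (4 - (1)·-0.484 - (-4)·-0.508 - (3.3)·-1.135) / (9.3) = 0.666
  v = (3 - (-1.2)·0.581 - (1.9)·-0.508 - (3)·-1.135) / (9.1) = 0.887
  w = (-2 - (-3)·0.581 - (1.9)·-0.484 - (0.4)·-1.135) / (-6.3) = -0.177
  t = (-12 - (-2)·0.581 - (3.2)·-0.484 - (0.2)·-0.508) / (7.4) = -1.242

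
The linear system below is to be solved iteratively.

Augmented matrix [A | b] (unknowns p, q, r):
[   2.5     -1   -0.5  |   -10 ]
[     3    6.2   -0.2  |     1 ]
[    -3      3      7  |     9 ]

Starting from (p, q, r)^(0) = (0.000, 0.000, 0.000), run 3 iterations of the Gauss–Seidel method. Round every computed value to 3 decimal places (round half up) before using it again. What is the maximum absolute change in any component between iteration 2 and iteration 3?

Iteration 1:
  p = (-10 - (-1)·0.000 - (-0.5)·0.000) / (2.5) = -4.000
  q = (1 - (3)·-4.000 - (-0.2)·0.000) / (6.2) = 2.097
  r = (9 - (-3)·-4.000 - (3)·2.097) / (7) = -1.327
Iteration 2:
  p = (-10 - (-1)·2.097 - (-0.5)·-1.327) / (2.5) = -3.427
  q = (1 - (3)·-3.427 - (-0.2)·-1.327) / (6.2) = 1.777
  r = (9 - (-3)·-3.427 - (3)·1.777) / (7) = -0.945
Iteration 3:
  p = (-10 - (-1)·1.777 - (-0.5)·-0.945) / (2.5) = -3.478
  q = (1 - (3)·-3.478 - (-0.2)·-0.945) / (6.2) = 1.814
  r = (9 - (-3)·-3.478 - (3)·1.814) / (7) = -0.982
Change: (-0.051, 0.037, -0.037) → max |·| = 0.051

0.051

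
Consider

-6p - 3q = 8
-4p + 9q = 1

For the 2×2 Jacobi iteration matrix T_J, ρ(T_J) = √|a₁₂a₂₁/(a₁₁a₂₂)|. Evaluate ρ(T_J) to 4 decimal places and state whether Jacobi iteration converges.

0.4714

a₁₂a₂₁/(a₁₁a₂₂) = (-3)·(-4) / ((-6)·(9)) = -0.222222
ρ = √|-0.222222| = √0.222222 = 0.4714
ρ < 1, so Jacobi converges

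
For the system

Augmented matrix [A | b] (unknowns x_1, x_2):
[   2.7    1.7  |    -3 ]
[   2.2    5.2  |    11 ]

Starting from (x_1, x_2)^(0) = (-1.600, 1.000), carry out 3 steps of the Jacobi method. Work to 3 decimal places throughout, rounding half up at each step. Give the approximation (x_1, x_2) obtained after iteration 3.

Iteration 1:
  x_1 = (-3 - (1.7)·1.000) / (2.7) = -1.741
  x_2 = (11 - (2.2)·-1.600) / (5.2) = 2.792
Iteration 2:
  x_1 = (-3 - (1.7)·2.792) / (2.7) = -2.869
  x_2 = (11 - (2.2)·-1.741) / (5.2) = 2.852
Iteration 3:
  x_1 = (-3 - (1.7)·2.852) / (2.7) = -2.907
  x_2 = (11 - (2.2)·-2.869) / (5.2) = 3.329

(-2.907, 3.329)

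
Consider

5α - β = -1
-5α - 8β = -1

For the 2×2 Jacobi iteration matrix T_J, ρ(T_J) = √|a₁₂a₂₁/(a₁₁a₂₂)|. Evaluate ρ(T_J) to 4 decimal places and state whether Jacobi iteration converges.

0.3536

a₁₂a₂₁/(a₁₁a₂₂) = (-1)·(-5) / ((5)·(-8)) = -0.125000
ρ = √|-0.125000| = √0.125000 = 0.3536
ρ < 1, so Jacobi converges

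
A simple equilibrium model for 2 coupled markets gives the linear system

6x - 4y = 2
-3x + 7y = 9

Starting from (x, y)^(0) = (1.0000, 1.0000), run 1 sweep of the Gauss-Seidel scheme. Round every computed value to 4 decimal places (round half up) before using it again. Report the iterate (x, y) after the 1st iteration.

Iteration 1:
  x = (2 - (-4)·1.0000) / (6) = 1.0000
  y = (9 - (-3)·1.0000) / (7) = 1.7143

(1.0000, 1.7143)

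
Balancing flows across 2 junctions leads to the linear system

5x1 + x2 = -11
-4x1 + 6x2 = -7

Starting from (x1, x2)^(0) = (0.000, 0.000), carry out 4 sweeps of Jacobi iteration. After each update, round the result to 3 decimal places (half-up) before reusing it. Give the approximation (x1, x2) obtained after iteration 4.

Iteration 1:
  x1 = (-11 - (1)·0.000) / (5) = -2.200
  x2 = (-7 - (-4)·0.000) / (6) = -1.167
Iteration 2:
  x1 = (-11 - (1)·-1.167) / (5) = -1.967
  x2 = (-7 - (-4)·-2.200) / (6) = -2.633
Iteration 3:
  x1 = (-11 - (1)·-2.633) / (5) = -1.673
  x2 = (-7 - (-4)·-1.967) / (6) = -2.478
Iteration 4:
  x1 = (-11 - (1)·-2.478) / (5) = -1.704
  x2 = (-7 - (-4)·-1.673) / (6) = -2.282

(-1.704, -2.282)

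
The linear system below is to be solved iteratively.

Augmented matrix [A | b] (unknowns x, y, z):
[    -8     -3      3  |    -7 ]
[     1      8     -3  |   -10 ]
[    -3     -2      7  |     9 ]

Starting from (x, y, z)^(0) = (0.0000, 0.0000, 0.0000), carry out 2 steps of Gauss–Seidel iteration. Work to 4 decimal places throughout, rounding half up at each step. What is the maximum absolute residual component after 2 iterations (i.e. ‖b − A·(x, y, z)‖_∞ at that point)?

1.5721

Iteration 1:
  x = (-7 - (-3)·0.0000 - (3)·0.0000) / (-8) = 0.8750
  y = (-10 - (1)·0.8750 - (-3)·0.0000) / (8) = -1.3594
  z = (9 - (-3)·0.8750 - (-2)·-1.3594) / (7) = 1.2723
Iteration 2:
  x = (-7 - (-3)·-1.3594 - (3)·1.2723) / (-8) = 1.8619
  y = (-10 - (1)·1.8619 - (-3)·1.2723) / (8) = -1.0056
  z = (9 - (-3)·1.8619 - (-2)·-1.0056) / (7) = 1.7964
Residual b − A·x = (-0.5108, 1.5721, -0.0003); ∞-norm = 1.5721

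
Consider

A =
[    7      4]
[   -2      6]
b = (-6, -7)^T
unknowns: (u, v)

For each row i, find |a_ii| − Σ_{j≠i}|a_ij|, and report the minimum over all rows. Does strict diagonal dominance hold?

3

row 1: |7| − (4) = 3
row 2: |6| − (2) = 4
minimum over rows = 3 → strictly diagonally dominant (convergence guaranteed)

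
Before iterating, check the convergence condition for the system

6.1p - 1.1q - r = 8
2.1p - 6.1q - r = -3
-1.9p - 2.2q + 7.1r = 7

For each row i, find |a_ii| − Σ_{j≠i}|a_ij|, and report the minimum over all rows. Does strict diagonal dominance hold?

row 1: |6.1| − (1.1+1) = 4
row 2: |-6.1| − (2.1+1) = 3
row 3: |7.1| − (1.9+2.2) = 3
minimum over rows = 3 → strictly diagonally dominant (convergence guaranteed)

3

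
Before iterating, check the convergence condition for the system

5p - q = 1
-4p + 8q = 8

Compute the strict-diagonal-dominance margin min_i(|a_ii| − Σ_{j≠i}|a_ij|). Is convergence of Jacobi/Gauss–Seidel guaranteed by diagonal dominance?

row 1: |5| − (1) = 4
row 2: |8| − (4) = 4
minimum over rows = 4 → strictly diagonally dominant (convergence guaranteed)

4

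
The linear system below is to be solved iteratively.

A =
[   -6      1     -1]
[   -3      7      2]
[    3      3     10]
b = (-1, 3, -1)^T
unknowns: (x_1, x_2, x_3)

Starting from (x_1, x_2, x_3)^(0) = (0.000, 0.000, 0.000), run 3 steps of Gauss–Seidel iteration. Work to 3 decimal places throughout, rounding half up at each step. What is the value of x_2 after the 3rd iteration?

0.683

Iteration 1:
  x_1 = (-1 - (1)·0.000 - (-1)·0.000) / (-6) = 0.167
  x_2 = (3 - (-3)·0.167 - (2)·0.000) / (7) = 0.500
  x_3 = (-1 - (3)·0.167 - (3)·0.500) / (10) = -0.300
Iteration 2:
  x_1 = (-1 - (1)·0.500 - (-1)·-0.300) / (-6) = 0.300
  x_2 = (3 - (-3)·0.300 - (2)·-0.300) / (7) = 0.643
  x_3 = (-1 - (3)·0.300 - (3)·0.643) / (10) = -0.383
Iteration 3:
  x_1 = (-1 - (1)·0.643 - (-1)·-0.383) / (-6) = 0.338
  x_2 = (3 - (-3)·0.338 - (2)·-0.383) / (7) = 0.683
  x_3 = (-1 - (3)·0.338 - (3)·0.683) / (10) = -0.406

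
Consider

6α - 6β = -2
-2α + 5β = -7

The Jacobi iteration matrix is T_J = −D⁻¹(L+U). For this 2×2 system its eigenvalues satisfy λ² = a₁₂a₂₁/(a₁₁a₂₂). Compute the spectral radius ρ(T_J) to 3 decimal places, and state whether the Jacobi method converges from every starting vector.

0.632

a₁₂a₂₁/(a₁₁a₂₂) = (-6)·(-2) / ((6)·(5)) = 0.400000
ρ = √|0.400000| = √0.400000 = 0.632
ρ < 1, so Jacobi converges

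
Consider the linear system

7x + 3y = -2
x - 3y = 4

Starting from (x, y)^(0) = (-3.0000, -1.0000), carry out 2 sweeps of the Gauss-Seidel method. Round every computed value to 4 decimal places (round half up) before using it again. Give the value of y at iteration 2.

-1.2449

Iteration 1:
  x = (-2 - (3)·-1.0000) / (7) = 0.1429
  y = (4 - (1)·0.1429) / (-3) = -1.2857
Iteration 2:
  x = (-2 - (3)·-1.2857) / (7) = 0.2653
  y = (4 - (1)·0.2653) / (-3) = -1.2449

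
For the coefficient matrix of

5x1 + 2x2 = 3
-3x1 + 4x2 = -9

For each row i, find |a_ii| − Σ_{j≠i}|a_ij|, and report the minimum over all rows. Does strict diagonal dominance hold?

1

row 1: |5| − (2) = 3
row 2: |4| − (3) = 1
minimum over rows = 1 → strictly diagonally dominant (convergence guaranteed)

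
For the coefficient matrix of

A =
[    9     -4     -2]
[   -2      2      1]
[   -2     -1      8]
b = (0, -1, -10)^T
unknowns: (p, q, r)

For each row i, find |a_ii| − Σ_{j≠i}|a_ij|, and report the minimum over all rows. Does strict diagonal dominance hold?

-1

row 1: |9| − (4+2) = 3
row 2: |2| − (2+1) = -1
row 3: |8| − (2+1) = 5
minimum over rows = -1 → not strictly diagonally dominant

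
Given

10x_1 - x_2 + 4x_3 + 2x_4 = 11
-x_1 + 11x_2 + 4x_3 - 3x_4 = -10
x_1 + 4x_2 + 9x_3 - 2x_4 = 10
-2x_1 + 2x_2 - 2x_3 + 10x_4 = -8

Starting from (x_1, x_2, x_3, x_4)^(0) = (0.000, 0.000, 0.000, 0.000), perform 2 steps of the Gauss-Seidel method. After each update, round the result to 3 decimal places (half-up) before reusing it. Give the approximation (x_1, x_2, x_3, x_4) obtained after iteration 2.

Iteration 1:
  x_1 = (11 - (-1)·0.000 - (4)·0.000 - (2)·0.000) / (10) = 1.100
  x_2 = (-10 - (-1)·1.100 - (4)·0.000 - (-3)·0.000) / (11) = -0.809
  x_3 = (10 - (1)·1.100 - (4)·-0.809 - (-2)·0.000) / (9) = 1.348
  x_4 = (-8 - (-2)·1.100 - (2)·-0.809 - (-2)·1.348) / (10) = -0.149
Iteration 2:
  x_1 = (11 - (-1)·-0.809 - (4)·1.348 - (2)·-0.149) / (10) = 0.510
  x_2 = (-10 - (-1)·0.510 - (4)·1.348 - (-3)·-0.149) / (11) = -1.394
  x_3 = (10 - (1)·0.510 - (4)·-1.394 - (-2)·-0.149) / (9) = 1.641
  x_4 = (-8 - (-2)·0.510 - (2)·-1.394 - (-2)·1.641) / (10) = -0.091

(0.510, -1.394, 1.641, -0.091)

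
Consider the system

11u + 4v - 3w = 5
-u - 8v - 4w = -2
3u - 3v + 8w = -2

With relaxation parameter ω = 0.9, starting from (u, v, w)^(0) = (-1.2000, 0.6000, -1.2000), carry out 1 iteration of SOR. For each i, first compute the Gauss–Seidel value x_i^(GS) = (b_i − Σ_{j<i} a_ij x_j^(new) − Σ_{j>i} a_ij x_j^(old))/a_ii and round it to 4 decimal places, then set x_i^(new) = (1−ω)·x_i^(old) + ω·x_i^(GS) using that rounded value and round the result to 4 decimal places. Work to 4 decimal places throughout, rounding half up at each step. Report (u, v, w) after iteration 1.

(-0.2018, 0.8477, 0.0092)

Iteration 1:
  u: GS value = (5 - (4)·0.6000 - (-3)·-1.2000) / (11) = -0.0909;  u ← (1−ω)·-1.2000 + ω·-0.0909 = -0.2018
  v: GS value = (-2 - (-1)·-0.2018 - (-4)·-1.2000) / (-8) = 0.8752;  v ← (1−ω)·0.6000 + ω·0.8752 = 0.8477
  w: GS value = (-2 - (3)·-0.2018 - (-3)·0.8477) / (8) = 0.1436;  w ← (1−ω)·-1.2000 + ω·0.1436 = 0.0092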